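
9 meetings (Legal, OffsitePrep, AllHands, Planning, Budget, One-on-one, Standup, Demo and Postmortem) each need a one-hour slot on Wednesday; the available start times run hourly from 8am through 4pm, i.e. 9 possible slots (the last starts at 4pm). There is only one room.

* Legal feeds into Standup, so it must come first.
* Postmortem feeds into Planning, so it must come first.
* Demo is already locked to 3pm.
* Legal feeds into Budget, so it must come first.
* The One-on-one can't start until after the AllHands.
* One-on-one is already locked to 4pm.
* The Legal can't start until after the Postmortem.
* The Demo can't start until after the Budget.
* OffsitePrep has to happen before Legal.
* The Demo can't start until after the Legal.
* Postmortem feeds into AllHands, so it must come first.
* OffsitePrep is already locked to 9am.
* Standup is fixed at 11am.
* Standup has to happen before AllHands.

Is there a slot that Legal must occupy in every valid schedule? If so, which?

10am

OffsitePrep is fixed at 9am and must come before Legal, so Legal is at least 10am.
Standup is fixed at 11am and must come after Legal, so Legal is at most 10am.
So Legal must be 10am.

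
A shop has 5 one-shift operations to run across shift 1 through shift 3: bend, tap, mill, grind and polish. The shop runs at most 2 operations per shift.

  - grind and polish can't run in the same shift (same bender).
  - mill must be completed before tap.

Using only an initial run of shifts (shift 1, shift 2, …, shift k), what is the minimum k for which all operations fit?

3

The precedence chain requires at least 2 distinct shifts.
With at most 2 per shift and 5 operations, at least 3 shifts are needed.
3 works (last occupied shift: shift 3): for example grind in shift 2; mill in shift 1; polish in shift 3; tap in shift 2; bend in shift 1.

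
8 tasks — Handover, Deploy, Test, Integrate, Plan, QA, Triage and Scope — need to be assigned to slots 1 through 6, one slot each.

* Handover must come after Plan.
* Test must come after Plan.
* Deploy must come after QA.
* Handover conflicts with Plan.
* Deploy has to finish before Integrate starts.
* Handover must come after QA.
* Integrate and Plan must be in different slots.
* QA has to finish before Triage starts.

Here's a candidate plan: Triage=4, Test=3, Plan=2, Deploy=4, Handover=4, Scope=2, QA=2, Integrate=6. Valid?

Yes

Deploy has to finish before Integrate starts — holds.
Handover must come after Plan — holds.
Handover must come after QA — holds.
Integrate and Plan must be in different slots — holds.
Deploy must come after QA — holds.
QA has to finish before Triage starts — holds.
Test must come after Plan — holds.
Handover conflicts with Plan — holds.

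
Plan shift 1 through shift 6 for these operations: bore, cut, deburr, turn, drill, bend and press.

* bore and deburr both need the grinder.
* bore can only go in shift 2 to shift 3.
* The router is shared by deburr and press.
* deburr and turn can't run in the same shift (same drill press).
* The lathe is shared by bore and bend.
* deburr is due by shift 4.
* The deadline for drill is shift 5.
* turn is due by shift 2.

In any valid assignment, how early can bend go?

shift 1

bend at shift 1 is achievable: bore -> shift 2, deburr -> shift 3, press -> shift 1, bend -> shift 1, drill -> shift 1, cut -> shift 1, turn -> shift 1.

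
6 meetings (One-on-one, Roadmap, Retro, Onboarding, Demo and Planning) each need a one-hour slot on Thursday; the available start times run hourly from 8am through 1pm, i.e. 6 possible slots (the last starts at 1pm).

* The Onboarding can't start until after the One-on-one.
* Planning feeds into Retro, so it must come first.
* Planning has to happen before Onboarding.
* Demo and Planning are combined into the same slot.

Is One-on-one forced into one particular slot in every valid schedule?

No

One-on-one can be 8am (e.g. Roadmap in 8am; One-on-one in 8am; Onboarding in 9am; Retro in 9am; Demo in 8am; Planning in 8am) or 9am (e.g. Planning in 8am; Retro in 9am; Demo in 8am; One-on-one in 9am; Onboarding in 10am; Roadmap in 8am).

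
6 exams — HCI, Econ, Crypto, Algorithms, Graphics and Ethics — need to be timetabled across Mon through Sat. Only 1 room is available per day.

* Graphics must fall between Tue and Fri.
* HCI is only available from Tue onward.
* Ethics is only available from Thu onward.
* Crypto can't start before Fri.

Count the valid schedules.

Splitting on HCI: it can be Tue (14), Wed (14), Thu (8), Fri (4), Sat (4). Listing each branch's schedules as (Econ, Crypto, Algorithms, Graphics, Ethics):
HCI=Tue: (Mon,Fri,Wed,Thu,Sat) (Mon,Fri,Thu,Wed,Sat) (Mon,Fri,Sat,Wed,Thu) (Mon,Sat,Wed,Thu,Fri) (Mon,Sat,Wed,Fri,Thu) (Mon,Sat,Thu,Wed,Fri) (Mon,Sat,Fri,Wed,Thu) (Wed,Fri,Mon,Thu,Sat) (Wed,Sat,Mon,Thu,Fri) (Wed,Sat,Mon,Fri,Thu) (Thu,Fri,Mon,Wed,Sat) (Thu,Sat,Mon,Wed,Fri) (Fri,Sat,Mon,Wed,Thu) (Sat,Fri,Mon,Wed,Thu) — 14.
HCI=Wed: (Mon,Fri,Tue,Thu,Sat) (Mon,Fri,Thu,Tue,Sat) (Mon,Fri,Sat,Tue,Thu) (Mon,Sat,Tue,Thu,Fri) (Mon,Sat,Tue,Fri,Thu) (Mon,Sat,Thu,Tue,Fri) (Mon,Sat,Fri,Tue,Thu) (Tue,Fri,Mon,Thu,Sat) (Tue,Sat,Mon,Thu,Fri) (Tue,Sat,Mon,Fri,Thu) (Thu,Fri,Mon,Tue,Sat) (Thu,Sat,Mon,Tue,Fri) (Fri,Sat,Mon,Tue,Thu) (Sat,Fri,Mon,Tue,Thu) — 14.
HCI=Thu: (Mon,Fri,Tue,Wed,Sat) (Mon,Fri,Wed,Tue,Sat) (Mon,Sat,Tue,Wed,Fri) (Mon,Sat,Wed,Tue,Fri) (Tue,Fri,Mon,Wed,Sat) (Tue,Sat,Mon,Wed,Fri) (Wed,Fri,Mon,Tue,Sat) (Wed,Sat,Mon,Tue,Fri) — 8.
HCI=Fri: (Mon,Sat,Tue,Wed,Thu) (Mon,Sat,Wed,Tue,Thu) (Tue,Sat,Mon,Wed,Thu) (Wed,Sat,Mon,Tue,Thu) — 4.
HCI=Sat: (Mon,Fri,Tue,Wed,Thu) (Mon,Fri,Wed,Tue,Thu) (Tue,Fri,Mon,Wed,Thu) (Wed,Fri,Mon,Tue,Thu) — 4.
Summing: 14 + 14 + 8 + 4 + 4 = 44.

44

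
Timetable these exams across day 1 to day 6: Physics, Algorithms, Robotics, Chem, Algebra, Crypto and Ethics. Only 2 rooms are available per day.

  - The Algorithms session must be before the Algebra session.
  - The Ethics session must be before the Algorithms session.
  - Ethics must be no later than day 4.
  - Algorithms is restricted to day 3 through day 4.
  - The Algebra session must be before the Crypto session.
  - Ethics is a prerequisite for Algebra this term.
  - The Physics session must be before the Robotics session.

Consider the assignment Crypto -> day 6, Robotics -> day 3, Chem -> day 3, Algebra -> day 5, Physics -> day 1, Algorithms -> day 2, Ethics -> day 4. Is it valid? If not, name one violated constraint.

No. The Ethics session must be before the Algorithms session is not satisfied.

Ethics is a prerequisite for Algebra this term — holds.
Algorithms is restricted to day 3 through day 4 — violated.
The Algebra session must be before the Crypto session — holds.
Ethics must be no later than day 4 — holds.
The Algorithms session must be before the Algebra session — holds.
The Ethics session must be before the Algorithms session — violated.
Only 2 rooms are available per day — holds.
The Physics session must be before the Robotics session — holds.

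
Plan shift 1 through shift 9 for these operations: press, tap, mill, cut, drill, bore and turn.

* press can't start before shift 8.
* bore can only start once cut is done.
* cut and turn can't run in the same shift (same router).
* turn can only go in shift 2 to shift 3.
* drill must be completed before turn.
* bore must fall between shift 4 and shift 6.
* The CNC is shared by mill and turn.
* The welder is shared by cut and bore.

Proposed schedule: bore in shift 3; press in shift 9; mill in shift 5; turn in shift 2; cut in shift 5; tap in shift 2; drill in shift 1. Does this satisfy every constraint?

press can't start before shift 8 — holds.
The welder is shared by cut and bore — holds.
bore must fall between shift 4 and shift 6 — violated.
The CNC is shared by mill and turn — holds.
drill must be completed before turn — holds.
turn can only go in shift 2 to shift 3 — holds.
cut and turn can't run in the same shift (same router) — holds.
bore can only start once cut is done — violated.

No. bore can only start once cut is done is not satisfied.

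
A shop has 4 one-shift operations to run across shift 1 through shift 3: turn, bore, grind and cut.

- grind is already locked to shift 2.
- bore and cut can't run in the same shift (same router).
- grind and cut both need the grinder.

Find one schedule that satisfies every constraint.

turn -> shift 1, cut -> shift 3, bore -> shift 1, grind -> shift 2

Checking: grind(shift 2) != cut(shift 3); bore(shift 1) != cut(shift 3); grind=shift 2 in [shift 2,shift 2].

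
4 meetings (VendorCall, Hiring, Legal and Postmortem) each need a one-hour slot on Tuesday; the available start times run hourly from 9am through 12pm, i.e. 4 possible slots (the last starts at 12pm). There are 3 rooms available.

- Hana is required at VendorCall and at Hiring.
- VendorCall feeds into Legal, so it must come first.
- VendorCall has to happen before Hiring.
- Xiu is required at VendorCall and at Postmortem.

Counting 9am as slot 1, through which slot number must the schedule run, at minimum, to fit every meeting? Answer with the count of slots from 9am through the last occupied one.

2

The precedence chain requires at least 2 distinct slots.
With at most 3 per slot and 4 meetings, at least 2 slots are needed.
2 works (last occupied slot: 10am): for example Legal in 10am; VendorCall in 9am; Postmortem in 10am; Hiring in 10am.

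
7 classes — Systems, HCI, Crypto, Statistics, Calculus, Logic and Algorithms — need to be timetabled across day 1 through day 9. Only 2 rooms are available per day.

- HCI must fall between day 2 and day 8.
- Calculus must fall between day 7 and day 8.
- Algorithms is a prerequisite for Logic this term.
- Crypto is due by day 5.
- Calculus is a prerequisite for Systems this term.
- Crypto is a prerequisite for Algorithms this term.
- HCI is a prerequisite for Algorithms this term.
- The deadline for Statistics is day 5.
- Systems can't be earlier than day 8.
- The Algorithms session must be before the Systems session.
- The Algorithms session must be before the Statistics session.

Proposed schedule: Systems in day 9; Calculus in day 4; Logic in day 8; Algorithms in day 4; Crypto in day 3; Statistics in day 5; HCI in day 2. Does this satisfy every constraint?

HCI is a prerequisite for Algorithms this term — holds.
Calculus is a prerequisite for Systems this term — holds.
Systems can't be earlier than day 8 — holds.
Crypto is due by day 5 — holds.
The Algorithms session must be before the Statistics session — holds.
The Algorithms session must be before the Systems session — holds.
The deadline for Statistics is day 5 — holds.
HCI must fall between day 2 and day 8 — holds.
Algorithms is a prerequisite for Logic this term — holds.
Calculus must fall between day 7 and day 8 — violated.
Crypto is a prerequisite for Algorithms this term — holds.
Only 2 rooms are available per day — holds.

Invalid. Calculus must fall between day 7 and day 8.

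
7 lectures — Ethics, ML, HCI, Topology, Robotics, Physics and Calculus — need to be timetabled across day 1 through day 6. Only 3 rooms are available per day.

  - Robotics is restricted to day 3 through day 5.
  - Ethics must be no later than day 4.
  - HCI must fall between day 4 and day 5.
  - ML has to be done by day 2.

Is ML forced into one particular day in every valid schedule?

No

ML can be day 1 (e.g. Physics=day 2, HCI=day 4, Calculus=day 2, Topology=day 1, Ethics=day 1, ML=day 1, Robotics=day 3) or day 2 (e.g. Calculus -> day 2; Robotics -> day 3; ML -> day 2; HCI -> day 4; Topology -> day 1; Physics -> day 1; Ethics -> day 1).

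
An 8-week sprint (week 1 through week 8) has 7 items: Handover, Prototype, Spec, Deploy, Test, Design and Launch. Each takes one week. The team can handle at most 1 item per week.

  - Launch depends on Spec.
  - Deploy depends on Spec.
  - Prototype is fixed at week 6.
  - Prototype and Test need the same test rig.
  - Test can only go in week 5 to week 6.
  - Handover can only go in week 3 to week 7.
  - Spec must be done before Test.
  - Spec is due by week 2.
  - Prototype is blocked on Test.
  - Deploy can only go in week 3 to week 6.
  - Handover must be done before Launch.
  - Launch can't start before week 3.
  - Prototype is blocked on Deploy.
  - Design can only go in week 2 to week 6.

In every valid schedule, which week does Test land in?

Test's window is week 5–week 6.
Prototype is fixed at week 6, and Test can't share a week with Prototype.
So Test must be week 5.

week 5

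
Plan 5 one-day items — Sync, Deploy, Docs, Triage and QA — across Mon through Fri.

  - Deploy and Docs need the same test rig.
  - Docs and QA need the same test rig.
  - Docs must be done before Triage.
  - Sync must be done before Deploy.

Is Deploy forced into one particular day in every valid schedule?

Deploy can be Tue (e.g. Deploy=Tue; Sync=Mon; QA=Tue; Docs=Mon; Triage=Tue) or Wed (e.g. QA in Tue, Triage in Tue, Sync in Mon, Deploy in Wed, Docs in Mon).

No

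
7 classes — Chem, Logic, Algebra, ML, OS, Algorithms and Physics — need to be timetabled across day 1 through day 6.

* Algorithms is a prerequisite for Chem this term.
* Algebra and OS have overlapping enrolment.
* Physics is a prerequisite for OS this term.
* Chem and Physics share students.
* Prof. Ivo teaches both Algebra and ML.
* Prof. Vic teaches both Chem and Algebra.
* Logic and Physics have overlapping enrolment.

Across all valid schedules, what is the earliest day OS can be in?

day 2

Precedence pushes OS to at least day 2.
OS at day 2 is achievable: Logic in day 2, Algebra in day 1, ML in day 2, Physics in day 1, Chem in day 2, Algorithms in day 1, OS in day 2.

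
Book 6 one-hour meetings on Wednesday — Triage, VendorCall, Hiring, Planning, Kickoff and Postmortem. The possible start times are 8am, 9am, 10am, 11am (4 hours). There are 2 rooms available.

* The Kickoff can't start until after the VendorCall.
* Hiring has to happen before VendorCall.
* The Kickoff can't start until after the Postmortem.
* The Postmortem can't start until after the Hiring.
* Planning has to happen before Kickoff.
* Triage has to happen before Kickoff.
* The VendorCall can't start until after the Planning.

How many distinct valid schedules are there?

13

Splitting on Triage: it can be 8am (4), 9am (5), 10am (4). Listing each branch's schedules as (VendorCall, Hiring, Planning, Kickoff, Postmortem):
Triage=8am: (10am,8am,9am,11am,9am) (10am,8am,9am,11am,10am) (10am,9am,8am,11am,10am) (10am,9am,9am,11am,10am) — 4.
Triage=9am: (9am,8am,8am,11am,10am) (10am,8am,8am,11am,9am) (10am,8am,8am,11am,10am) (10am,8am,9am,11am,10am) (10am,9am,8am,11am,10am) — 5.
Triage=10am: (9am,8am,8am,11am,9am) (9am,8am,8am,11am,10am) (10am,8am,8am,11am,9am) (10am,8am,9am,11am,9am) — 4.
Summing: 4 + 5 + 4 = 13.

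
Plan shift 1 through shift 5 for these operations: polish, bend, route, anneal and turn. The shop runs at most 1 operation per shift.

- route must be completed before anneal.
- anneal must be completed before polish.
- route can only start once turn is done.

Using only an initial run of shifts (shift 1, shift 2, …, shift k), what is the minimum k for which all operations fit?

The precedence chain requires at least 4 distinct shifts.
With at most 1 per shift and 5 operations, at least 5 shifts are needed.
5 works (last occupied shift: shift 5): for example anneal in shift 3, polish in shift 4, turn in shift 1, bend in shift 5, route in shift 2.

5 shifts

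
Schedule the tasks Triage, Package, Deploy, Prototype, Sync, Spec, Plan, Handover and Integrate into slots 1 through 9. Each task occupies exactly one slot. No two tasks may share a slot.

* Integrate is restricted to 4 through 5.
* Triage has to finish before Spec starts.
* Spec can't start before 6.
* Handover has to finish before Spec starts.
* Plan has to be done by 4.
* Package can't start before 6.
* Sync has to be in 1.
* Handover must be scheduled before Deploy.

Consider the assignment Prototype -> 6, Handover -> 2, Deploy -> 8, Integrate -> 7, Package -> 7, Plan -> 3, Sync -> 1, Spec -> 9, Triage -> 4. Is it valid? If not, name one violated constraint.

Package can't start before 6 — holds.
Integrate is restricted to 4 through 5 — violated.
Plan has to be done by 4 — holds.
Handover has to finish before Spec starts — holds.
Triage has to finish before Spec starts — holds.
No two tasks may share a slot — violated.
Sync has to be in 1 — holds.
Spec can't start before 6 — holds.
Handover must be scheduled before Deploy — holds.

No — it violates: Integrate is restricted to 4 through 5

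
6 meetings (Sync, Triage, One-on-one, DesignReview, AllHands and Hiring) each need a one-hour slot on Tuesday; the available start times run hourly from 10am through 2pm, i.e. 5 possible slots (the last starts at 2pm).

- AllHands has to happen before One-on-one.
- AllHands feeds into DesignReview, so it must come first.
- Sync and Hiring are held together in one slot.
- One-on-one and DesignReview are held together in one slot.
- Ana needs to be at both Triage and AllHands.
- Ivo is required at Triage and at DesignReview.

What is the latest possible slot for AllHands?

Downstream work caps AllHands at 1pm.
AllHands at 1pm is achievable: Hiring=10am; One-on-one=2pm; DesignReview=2pm; Sync=10am; AllHands=1pm; Triage=10am.

1pm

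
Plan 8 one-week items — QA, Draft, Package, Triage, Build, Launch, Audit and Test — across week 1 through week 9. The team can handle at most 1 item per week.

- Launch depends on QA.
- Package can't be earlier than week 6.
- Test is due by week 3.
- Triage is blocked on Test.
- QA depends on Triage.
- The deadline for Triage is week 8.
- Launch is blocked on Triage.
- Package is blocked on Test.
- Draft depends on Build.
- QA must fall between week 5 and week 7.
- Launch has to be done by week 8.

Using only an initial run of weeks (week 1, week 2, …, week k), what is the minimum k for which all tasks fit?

The precedence chain requires at least 4 distinct weeks.
With at most 1 per week and 8 tasks, at least 8 weeks are needed.
Package can't be placed before week 6, so the schedule must run through at least week 6.
8 works (last occupied week: week 8): for example Audit=week 8; Build=week 3; Draft=week 4; Triage=week 2; Package=week 6; Launch=week 7; Test=week 1; QA=week 5.

8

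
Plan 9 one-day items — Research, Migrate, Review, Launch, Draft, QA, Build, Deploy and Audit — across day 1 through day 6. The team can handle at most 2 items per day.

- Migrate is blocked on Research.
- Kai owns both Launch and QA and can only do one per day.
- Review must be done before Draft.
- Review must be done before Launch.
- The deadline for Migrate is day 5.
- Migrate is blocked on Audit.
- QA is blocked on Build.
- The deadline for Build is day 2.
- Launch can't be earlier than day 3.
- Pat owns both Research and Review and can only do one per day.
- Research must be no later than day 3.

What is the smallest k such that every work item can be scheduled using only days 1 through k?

5 days

The precedence chain requires at least 2 distinct days.
With at most 2 per day and 9 work items, at least 5 days are needed.
Launch can't be placed before day 3, so the schedule must run through at least day 3.
5 works (last occupied day: day 5): for example QA=day 4; Launch=day 3; Draft=day 4; Review=day 2; Build=day 1; Audit=day 2; Migrate=day 3; Research=day 1; Deploy=day 5.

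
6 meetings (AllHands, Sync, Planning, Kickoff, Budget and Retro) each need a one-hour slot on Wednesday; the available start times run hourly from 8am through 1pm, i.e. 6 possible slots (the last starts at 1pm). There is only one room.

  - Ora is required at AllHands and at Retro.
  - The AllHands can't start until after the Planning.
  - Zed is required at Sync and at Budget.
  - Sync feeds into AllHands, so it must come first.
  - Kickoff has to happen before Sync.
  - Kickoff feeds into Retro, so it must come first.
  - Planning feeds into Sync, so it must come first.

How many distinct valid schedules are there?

42

Splitting on AllHands: it can be 11am (4), 12pm (13), 1pm (25). Listing each branch's schedules as (Sync, Planning, Kickoff, Budget, Retro):
AllHands=11am: (10am,8am,9am,12pm,1pm) (10am,8am,9am,1pm,12pm) (10am,9am,8am,12pm,1pm) (10am,9am,8am,1pm,12pm) — 4.
AllHands=12pm: (10am,8am,9am,11am,1pm) (10am,8am,9am,1pm,11am) (10am,9am,8am,11am,1pm) (10am,9am,8am,1pm,11am) (11am,8am,9am,10am,1pm) (11am,8am,9am,1pm,10am) (11am,8am,10am,9am,1pm) (11am,9am,8am,10am,1pm) (11am,9am,8am,1pm,10am) (11am,9am,10am,8am,1pm) (11am,10am,8am,9am,1pm) (11am,10am,8am,1pm,9am) (11am,10am,9am,8am,1pm) — 13.
AllHands=1pm: (10am,8am,9am,11am,12pm) (10am,8am,9am,12pm,11am) (10am,9am,8am,11am,12pm) (10am,9am,8am,12pm,11am) (11am,8am,9am,10am,12pm) (11am,8am,9am,12pm,10am) (11am,8am,10am,9am,12pm) (11am,9am,8am,10am,12pm) (11am,9am,8am,12pm,10am) (11am,9am,10am,8am,12pm) (11am,10am,8am,9am,12pm) (11am,10am,8am,12pm,9am) (11am,10am,9am,8am,12pm) (12pm,8am,9am,10am,11am) (12pm,8am,9am,11am,10am) (12pm,8am,10am,9am,11am) (12pm,9am,8am,10am,11am) (12pm,9am,8am,11am,10am) (12pm,9am,10am,8am,11am) (12pm,10am,8am,9am,11am) (12pm,10am,8am,11am,9am) (12pm,10am,9am,8am,11am) (12pm,11am,8am,9am,10am) (12pm,11am,8am,10am,9am) (12pm,11am,9am,8am,10am) — 25.
Summing: 4 + 13 + 25 = 42.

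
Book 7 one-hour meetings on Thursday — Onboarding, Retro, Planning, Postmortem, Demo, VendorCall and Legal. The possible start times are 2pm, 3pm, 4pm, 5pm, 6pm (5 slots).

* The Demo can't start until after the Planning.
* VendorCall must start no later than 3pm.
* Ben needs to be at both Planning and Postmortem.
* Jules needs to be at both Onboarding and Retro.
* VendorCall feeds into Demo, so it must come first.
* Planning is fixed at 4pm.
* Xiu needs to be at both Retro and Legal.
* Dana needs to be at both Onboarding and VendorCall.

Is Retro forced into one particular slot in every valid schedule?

No

Retro can be 2pm (e.g. Demo=5pm, Postmortem=2pm, Retro=2pm, VendorCall=2pm, Legal=3pm, Onboarding=3pm, Planning=4pm) or 3pm (e.g. Legal -> 2pm, Demo -> 5pm, Onboarding -> 4pm, Postmortem -> 2pm, VendorCall -> 2pm, Retro -> 3pm, Planning -> 4pm).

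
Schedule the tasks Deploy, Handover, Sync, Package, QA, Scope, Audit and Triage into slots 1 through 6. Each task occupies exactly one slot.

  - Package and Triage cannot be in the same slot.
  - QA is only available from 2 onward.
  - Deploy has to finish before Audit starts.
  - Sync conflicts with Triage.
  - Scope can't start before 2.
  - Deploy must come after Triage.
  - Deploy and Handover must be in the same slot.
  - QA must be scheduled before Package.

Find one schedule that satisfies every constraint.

Scope=2, Package=3, Deploy=2, Handover=2, Audit=3, Triage=1, Sync=2, QA=2

Checking: QA(2) before Package(3); Deploy(2) before Audit(3); Triage(1) before Deploy(2); Package(3) != Triage(1); Sync(2) != Triage(1); Deploy = Handover = 2; QA=2 in [2,6]; Scope=2 in [2,6].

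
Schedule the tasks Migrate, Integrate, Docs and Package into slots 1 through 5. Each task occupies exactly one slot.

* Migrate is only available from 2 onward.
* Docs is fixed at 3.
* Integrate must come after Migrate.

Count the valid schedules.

30

Splitting on Migrate: it can be 2 (15), 3 (10), 4 (5). Listing each branch's schedules as (Integrate, Docs, Package):
Migrate=2: (3,3,1) (3,3,2) (3,3,3) (3,3,4) (3,3,5) (4,3,1) (4,3,2) (4,3,3) (4,3,4) (4,3,5) (5,3,1) (5,3,2) (5,3,3) (5,3,4) (5,3,5) — 15.
Migrate=3: (4,3,1) (4,3,2) (4,3,3) (4,3,4) (4,3,5) (5,3,1) (5,3,2) (5,3,3) (5,3,4) (5,3,5) — 10.
Migrate=4: (5,3,1) (5,3,2) (5,3,3) (5,3,4) (5,3,5) — 5.
Summing: 15 + 10 + 5 = 30.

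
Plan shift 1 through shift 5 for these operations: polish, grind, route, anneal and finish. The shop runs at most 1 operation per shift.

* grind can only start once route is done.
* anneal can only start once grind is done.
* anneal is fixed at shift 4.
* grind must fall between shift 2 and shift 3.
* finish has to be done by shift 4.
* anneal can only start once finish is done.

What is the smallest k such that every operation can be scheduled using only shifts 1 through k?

5 shifts

The precedence chain requires at least 3 distinct shifts.
With at most 1 per shift and 5 operations, at least 5 shifts are needed.
anneal can't be placed before shift 4, so the schedule must run through at least shift 4.
5 works (last occupied shift: shift 5): for example route in shift 1, grind in shift 2, polish in shift 5, finish in shift 3, anneal in shift 4.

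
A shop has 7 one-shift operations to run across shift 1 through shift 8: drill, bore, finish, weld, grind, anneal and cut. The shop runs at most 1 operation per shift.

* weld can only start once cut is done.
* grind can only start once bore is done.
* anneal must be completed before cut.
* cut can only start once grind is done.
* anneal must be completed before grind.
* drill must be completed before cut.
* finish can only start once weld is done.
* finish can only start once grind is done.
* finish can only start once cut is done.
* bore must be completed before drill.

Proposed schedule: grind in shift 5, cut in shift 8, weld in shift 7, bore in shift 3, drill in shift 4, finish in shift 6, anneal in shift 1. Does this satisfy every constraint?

finish can only start once grind is done — holds.
The shop runs at most 1 operation per shift — holds.
weld can only start once cut is done — violated.
bore must be completed before drill — holds.
grind can only start once bore is done — holds.
finish can only start once weld is done — violated.
drill must be completed before cut — holds.
anneal must be completed before cut — holds.
anneal must be completed before grind — holds.
cut can only start once grind is done — holds.
finish can only start once cut is done — violated.

No. finish can only start once cut is done is not satisfied.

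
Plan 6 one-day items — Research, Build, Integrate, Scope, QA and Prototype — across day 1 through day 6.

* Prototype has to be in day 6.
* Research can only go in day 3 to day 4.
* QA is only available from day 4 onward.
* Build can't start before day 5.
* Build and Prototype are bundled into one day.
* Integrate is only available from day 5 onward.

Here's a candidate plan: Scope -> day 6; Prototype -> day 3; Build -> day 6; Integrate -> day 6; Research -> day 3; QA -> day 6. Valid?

No. Prototype has to be in day 6 is not satisfied.

Prototype has to be in day 6 — violated.
Integrate is only available from day 5 onward — holds.
Build and Prototype are bundled into one day — violated.
QA is only available from day 4 onward — holds.
Research can only go in day 3 to day 4 — holds.
Build can't start before day 5 — holds.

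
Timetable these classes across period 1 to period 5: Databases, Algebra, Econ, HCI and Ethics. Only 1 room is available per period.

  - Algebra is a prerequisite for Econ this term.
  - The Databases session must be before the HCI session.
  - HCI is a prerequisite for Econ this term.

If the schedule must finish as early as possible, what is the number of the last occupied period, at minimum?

The precedence chain requires at least 3 distinct periods.
With at most 1 per period and 5 classes, at least 5 periods are needed.
5 works (last occupied period: period 5): for example HCI in period 2; Algebra in period 3; Databases in period 1; Econ in period 4; Ethics in period 5.

period 5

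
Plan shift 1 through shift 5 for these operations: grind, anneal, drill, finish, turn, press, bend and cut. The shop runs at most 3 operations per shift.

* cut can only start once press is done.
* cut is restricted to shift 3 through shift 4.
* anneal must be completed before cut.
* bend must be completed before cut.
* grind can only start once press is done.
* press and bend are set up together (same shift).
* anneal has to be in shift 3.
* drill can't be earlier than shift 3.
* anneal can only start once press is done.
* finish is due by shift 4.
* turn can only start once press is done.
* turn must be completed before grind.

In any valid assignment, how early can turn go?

shift 2

Precedence pushes turn to at least shift 2; downstream work caps turn at shift 4.
turn at shift 2 is achievable: bend in shift 1; grind in shift 3; turn in shift 2; anneal in shift 3; finish in shift 1; drill in shift 3; cut in shift 4; press in shift 1.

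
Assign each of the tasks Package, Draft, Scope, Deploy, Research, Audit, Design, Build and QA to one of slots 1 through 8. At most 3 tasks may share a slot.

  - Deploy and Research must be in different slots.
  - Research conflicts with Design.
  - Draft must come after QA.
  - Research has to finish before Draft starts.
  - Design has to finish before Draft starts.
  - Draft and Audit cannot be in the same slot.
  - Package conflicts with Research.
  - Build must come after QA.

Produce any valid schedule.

Design -> 2; Scope -> 1; QA -> 1; Research -> 1; Deploy -> 3; Audit -> 4; Build -> 2; Package -> 2; Draft -> 3

Checking: QA(1) before Draft(3); Design(2) before Draft(3); Research(1) before Draft(3); QA(1) before Build(2); Research(1) != Design(2); Draft(3) != Audit(4); Deploy(3) != Research(1); Package(2) != Research(1); max 3 per slot (cap 3).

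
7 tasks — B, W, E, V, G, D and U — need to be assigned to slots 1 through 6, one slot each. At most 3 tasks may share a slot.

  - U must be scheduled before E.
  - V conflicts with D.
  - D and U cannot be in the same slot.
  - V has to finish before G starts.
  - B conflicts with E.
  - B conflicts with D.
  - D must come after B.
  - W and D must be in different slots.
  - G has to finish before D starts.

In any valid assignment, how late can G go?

Precedence pushes G to at least 2; downstream work caps G at 5.
G at 5 is achievable: U=1; G=5; W=2; B=1; E=2; V=1; D=6.

5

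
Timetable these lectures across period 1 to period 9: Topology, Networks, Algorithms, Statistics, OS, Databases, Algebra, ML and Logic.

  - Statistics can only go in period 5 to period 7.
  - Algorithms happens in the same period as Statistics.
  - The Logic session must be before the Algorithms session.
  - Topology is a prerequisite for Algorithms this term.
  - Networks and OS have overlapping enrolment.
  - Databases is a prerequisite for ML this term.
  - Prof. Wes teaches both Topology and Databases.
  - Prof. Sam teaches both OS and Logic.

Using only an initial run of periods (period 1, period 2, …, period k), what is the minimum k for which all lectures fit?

The precedence chain requires at least 2 distinct periods.
Statistics can't be placed before period 5, so the schedule must run through at least period 5.
5 works (last occupied period: period 5): for example Algebra in period 1; Networks in period 1; Databases in period 2; Topology in period 1; Logic in period 1; OS in period 2; Statistics in period 5; ML in period 3; Algorithms in period 5.

5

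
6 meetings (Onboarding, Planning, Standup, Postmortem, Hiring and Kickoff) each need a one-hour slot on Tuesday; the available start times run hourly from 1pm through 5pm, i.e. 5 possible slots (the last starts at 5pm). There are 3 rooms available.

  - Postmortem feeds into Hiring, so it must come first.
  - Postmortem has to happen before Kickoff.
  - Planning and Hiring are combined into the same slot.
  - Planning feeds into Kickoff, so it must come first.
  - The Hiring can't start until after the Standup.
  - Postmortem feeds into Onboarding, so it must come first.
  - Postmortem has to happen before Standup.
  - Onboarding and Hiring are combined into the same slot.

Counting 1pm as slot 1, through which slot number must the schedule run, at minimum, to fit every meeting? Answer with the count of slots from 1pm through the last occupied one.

The precedence chain requires at least 4 distinct slots.
With at most 3 per slot and 6 meetings, at least 2 slots are needed.
4 works (last occupied slot: 4pm): for example Hiring=3pm, Postmortem=1pm, Planning=3pm, Onboarding=3pm, Standup=2pm, Kickoff=4pm.

4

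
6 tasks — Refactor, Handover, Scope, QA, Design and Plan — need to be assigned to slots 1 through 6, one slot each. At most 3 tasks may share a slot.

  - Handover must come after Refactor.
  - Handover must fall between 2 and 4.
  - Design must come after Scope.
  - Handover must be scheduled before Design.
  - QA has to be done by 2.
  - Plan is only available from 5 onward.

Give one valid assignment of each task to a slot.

Handover in 2, Scope in 1, Plan in 5, Design in 3, QA in 1, Refactor in 1

Checking: Refactor(1) before Handover(2); Scope(1) before Design(3); Handover(2) before Design(3); QA=1 in [1,2]; Handover=2 in [2,4]; Plan=5 in [5,6]; max 3 per slot (cap 3).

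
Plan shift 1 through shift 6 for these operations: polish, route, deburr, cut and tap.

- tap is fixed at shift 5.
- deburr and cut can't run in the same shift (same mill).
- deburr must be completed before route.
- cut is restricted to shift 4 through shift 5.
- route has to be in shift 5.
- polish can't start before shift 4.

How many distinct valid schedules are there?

21

Splitting on polish: it can be shift 4 (7), shift 5 (7), shift 6 (7). Listing each branch's schedules as (route, deburr, cut, tap) by shift number:
polish=shift 4: (5,1,4,5) (5,1,5,5) (5,2,4,5) (5,2,5,5) (5,3,4,5) (5,3,5,5) (5,4,5,5) — 7.
polish=shift 5: (5,1,4,5) (5,1,5,5) (5,2,4,5) (5,2,5,5) (5,3,4,5) (5,3,5,5) (5,4,5,5) — 7.
polish=shift 6: (5,1,4,5) (5,1,5,5) (5,2,4,5) (5,2,5,5) (5,3,4,5) (5,3,5,5) (5,4,5,5) — 7.
Summing: 7 + 7 + 7 = 21.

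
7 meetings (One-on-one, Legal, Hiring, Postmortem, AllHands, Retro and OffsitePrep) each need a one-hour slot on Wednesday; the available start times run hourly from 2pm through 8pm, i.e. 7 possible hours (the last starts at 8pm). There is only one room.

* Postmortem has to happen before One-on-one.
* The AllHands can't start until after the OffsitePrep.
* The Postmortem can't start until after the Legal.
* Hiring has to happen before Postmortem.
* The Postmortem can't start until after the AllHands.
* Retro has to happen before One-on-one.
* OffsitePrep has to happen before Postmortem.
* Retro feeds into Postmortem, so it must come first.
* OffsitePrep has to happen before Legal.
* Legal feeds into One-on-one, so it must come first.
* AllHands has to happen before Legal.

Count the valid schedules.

Splitting on Legal: it can be 4pm (2), 5pm (6), 6pm (12). Listing each branch's schedules as (One-on-one, Hiring, Postmortem, AllHands, Retro, OffsitePrep):
Legal=4pm: (8pm,5pm,7pm,3pm,6pm,2pm) (8pm,6pm,7pm,3pm,5pm,2pm) — 2.
Legal=5pm: (8pm,2pm,7pm,4pm,6pm,3pm) (8pm,3pm,7pm,4pm,6pm,2pm) (8pm,4pm,7pm,3pm,6pm,2pm) (8pm,6pm,7pm,3pm,4pm,2pm) (8pm,6pm,7pm,4pm,2pm,3pm) (8pm,6pm,7pm,4pm,3pm,2pm) — 6.
Legal=6pm: (8pm,2pm,7pm,4pm,5pm,3pm) (8pm,2pm,7pm,5pm,3pm,4pm) (8pm,2pm,7pm,5pm,4pm,3pm) (8pm,3pm,7pm,4pm,5pm,2pm) (8pm,3pm,7pm,5pm,2pm,4pm) (8pm,3pm,7pm,5pm,4pm,2pm) (8pm,4pm,7pm,3pm,5pm,2pm) (8pm,4pm,7pm,5pm,2pm,3pm) (8pm,4pm,7pm,5pm,3pm,2pm) (8pm,5pm,7pm,3pm,4pm,2pm) (8pm,5pm,7pm,4pm,2pm,3pm) (8pm,5pm,7pm,4pm,3pm,2pm) — 12.
Summing: 2 + 6 + 12 = 20.

20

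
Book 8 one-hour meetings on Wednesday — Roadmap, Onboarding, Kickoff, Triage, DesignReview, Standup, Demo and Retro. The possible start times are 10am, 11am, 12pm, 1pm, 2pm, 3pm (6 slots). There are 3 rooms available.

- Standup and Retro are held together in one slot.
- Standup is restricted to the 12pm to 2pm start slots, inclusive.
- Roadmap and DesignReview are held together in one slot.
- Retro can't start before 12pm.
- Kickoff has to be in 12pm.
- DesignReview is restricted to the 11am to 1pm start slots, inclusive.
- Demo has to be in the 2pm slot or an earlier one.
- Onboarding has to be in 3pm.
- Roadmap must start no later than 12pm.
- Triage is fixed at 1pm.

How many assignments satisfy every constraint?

20

Splitting on Roadmap: it can be 11am (13), 12pm (7). Listing each branch's schedules as (Onboarding, Kickoff, Triage, DesignReview, Standup, Demo, Retro):
Roadmap=11am: (3pm,12pm,1pm,11am,12pm,10am,12pm) (3pm,12pm,1pm,11am,12pm,11am,12pm) (3pm,12pm,1pm,11am,12pm,1pm,12pm) (3pm,12pm,1pm,11am,12pm,2pm,12pm) (3pm,12pm,1pm,11am,1pm,10am,1pm) (3pm,12pm,1pm,11am,1pm,11am,1pm) (3pm,12pm,1pm,11am,1pm,12pm,1pm) (3pm,12pm,1pm,11am,1pm,2pm,1pm) (3pm,12pm,1pm,11am,2pm,10am,2pm) (3pm,12pm,1pm,11am,2pm,11am,2pm) (3pm,12pm,1pm,11am,2pm,12pm,2pm) (3pm,12pm,1pm,11am,2pm,1pm,2pm) (3pm,12pm,1pm,11am,2pm,2pm,2pm) — 13.
Roadmap=12pm: (3pm,12pm,1pm,12pm,1pm,10am,1pm) (3pm,12pm,1pm,12pm,1pm,11am,1pm) (3pm,12pm,1pm,12pm,1pm,2pm,1pm) (3pm,12pm,1pm,12pm,2pm,10am,2pm) (3pm,12pm,1pm,12pm,2pm,11am,2pm) (3pm,12pm,1pm,12pm,2pm,1pm,2pm) (3pm,12pm,1pm,12pm,2pm,2pm,2pm) — 7.
Summing: 13 + 7 = 20.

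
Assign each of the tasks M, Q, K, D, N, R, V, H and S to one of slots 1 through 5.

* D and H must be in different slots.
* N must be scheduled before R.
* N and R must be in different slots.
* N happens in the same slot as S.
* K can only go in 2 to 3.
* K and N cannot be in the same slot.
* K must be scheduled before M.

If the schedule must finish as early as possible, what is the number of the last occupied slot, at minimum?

3

The precedence chain requires at least 2 distinct slots.
Propagating the time windows through the other constraints, M can't land before 3, so the schedule must run through at least slot 3.
3 works (last occupied slot: 3): for example N in 1, M in 3, Q in 1, H in 2, S in 1, K in 2, D in 1, V in 1, R in 2.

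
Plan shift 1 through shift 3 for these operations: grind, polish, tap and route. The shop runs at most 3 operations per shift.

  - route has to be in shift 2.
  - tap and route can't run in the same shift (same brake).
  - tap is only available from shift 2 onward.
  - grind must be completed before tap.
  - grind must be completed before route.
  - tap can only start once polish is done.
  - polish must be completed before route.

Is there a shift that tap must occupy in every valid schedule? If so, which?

tap's window is shift 2–shift 3.
route is fixed at shift 2, and tap can't share a shift with route.
So tap must be shift 3.

shift 3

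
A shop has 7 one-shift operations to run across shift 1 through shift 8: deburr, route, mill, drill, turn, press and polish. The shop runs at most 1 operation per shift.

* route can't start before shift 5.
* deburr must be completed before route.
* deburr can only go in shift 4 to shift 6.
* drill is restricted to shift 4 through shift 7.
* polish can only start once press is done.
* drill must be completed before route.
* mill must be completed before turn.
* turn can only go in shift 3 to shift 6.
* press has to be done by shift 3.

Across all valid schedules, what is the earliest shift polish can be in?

shift 2

Precedence pushes polish to at least shift 2.
polish at shift 2 is achievable: deburr=shift 4; turn=shift 6; route=shift 7; polish=shift 2; press=shift 1; drill=shift 5; mill=shift 3.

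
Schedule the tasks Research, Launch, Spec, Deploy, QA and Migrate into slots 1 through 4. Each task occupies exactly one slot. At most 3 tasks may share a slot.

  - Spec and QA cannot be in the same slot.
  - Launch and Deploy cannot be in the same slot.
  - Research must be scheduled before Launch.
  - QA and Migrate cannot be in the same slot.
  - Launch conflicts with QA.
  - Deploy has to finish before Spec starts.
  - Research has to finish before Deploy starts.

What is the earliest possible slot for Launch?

2

Precedence pushes Launch to at least 2.
Launch at 2 is achievable: Spec -> 4, QA -> 1, Research -> 1, Migrate -> 2, Launch -> 2, Deploy -> 3.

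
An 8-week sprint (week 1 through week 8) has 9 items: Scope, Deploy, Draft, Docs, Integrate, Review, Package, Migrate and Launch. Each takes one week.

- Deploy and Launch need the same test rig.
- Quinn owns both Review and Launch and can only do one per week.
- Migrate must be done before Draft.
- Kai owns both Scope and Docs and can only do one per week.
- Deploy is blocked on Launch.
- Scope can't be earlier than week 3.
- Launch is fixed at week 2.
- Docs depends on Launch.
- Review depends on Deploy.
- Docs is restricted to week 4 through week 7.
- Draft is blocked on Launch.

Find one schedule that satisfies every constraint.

Package -> week 1; Migrate -> week 1; Deploy -> week 3; Docs -> week 4; Integrate -> week 1; Draft -> week 3; Review -> week 4; Launch -> week 2; Scope -> week 3

Checking: Launch(week 2) before Draft(week 3); Deploy(week 3) before Review(week 4); Migrate(week 1) before Draft(week 3); Launch(week 2) before Deploy(week 3); Launch(week 2) before Docs(week 4); Review(week 4) != Launch(week 2); Deploy(week 3) != Launch(week 2); Scope(week 3) != Docs(week 4); Scope=week 3 in [week 3,week 8]; Docs=week 4 in [week 4,week 7]; Launch=week 2 in [week 2,week 2].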